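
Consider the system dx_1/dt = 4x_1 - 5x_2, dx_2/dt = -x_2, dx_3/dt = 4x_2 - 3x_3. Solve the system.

x_1(t) = c_1e^(-t) - c_2e^(4t), x_2(t) = c_1e^(-t), x_3(t) = 2c_1e^(-t) + c_3e^(-3t)

Coefficient matrix A = [[4, -5, 0], [0, -1, 0], [0, 4, -3]].
det(A - λI) = 0 gives eigenvalues λ = -1, 4, -3.
For λ=-1: eigenvector (1,1,2).
For λ=4: eigenvector (-1,0,0).
For λ=-3: eigenvector (0,0,1).
General solution: c_1e^(-t)(1,1,2) + c_2e^(4t)(-1,0,0) + c_3e^(-3t)(0,0,1).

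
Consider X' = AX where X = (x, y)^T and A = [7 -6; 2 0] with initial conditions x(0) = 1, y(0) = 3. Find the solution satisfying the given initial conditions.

x(t) = -14e^(4t) + 15e^(3t), y(t) = -7e^(4t) + 10e^(3t)

Coefficient matrix A = [[7, -6], [2, 0]].
Characteristic polynomial det(A - λI) = λ^2 - 7λ + 12 = 0.
Eigenvalues λ = 3, 4.
For λ=3: (A-λI) row 1 is [4, -6], so an eigenvector is (-3, -2).
For λ=4: (A-λI) row 1 is [3, -6], so an eigenvector is (2, 1).
General solution: C_1e^(3t)(-3,-2) + C_2e^(4t)(2,1).
Applying x(0)=1, y(0)=3 gives C_1=-5, C_2=-7.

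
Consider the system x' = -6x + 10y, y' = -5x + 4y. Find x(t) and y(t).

Coefficient matrix A = [[-6, 10], [-5, 4]].
Characteristic polynomial det(A - λI) = λ^2 + 2λ + 26 = 0.
Eigenvalues λ = -1 ± 5i (complex conjugate pair).
For λ=-1+5i: an eigenvector is (1,0) - i(-1,-1) = (1 + i, 0 + i).
A real fundamental pair from Re and Im of e^((-1+5i)t)v: X_1 = e^(-t)(cos(5t)·(1,0) + sin(5t)·(-1,-1)), X_2 = e^(-t)(sin(5t)·(1,0) - cos(5t)·(-1,-1)).
General solution: C_1X_1 + C_2X_2.

x(t) = -C_1e^(-t)sin(5t) + C_1e^(-t)cos(5t) + C_2e^(-t)sin(5t) + C_2e^(-t)cos(5t), y(t) = -C_1e^(-t)sin(5t) + C_2e^(-t)cos(5t)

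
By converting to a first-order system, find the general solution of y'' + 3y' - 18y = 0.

Let x_1 = y, x_2 = y'. Then x_1' = x_2 and x_2' = 18x_1 - 3x_2.
A = [[0,1],[18,-3]]; det(A-λI) = λ^2 + 3λ - 18.
Eigenvalues λ = 3, -6 with eigenvectors (1,3), (1,-6).

y(t) = c_1e^(3t) + c_2e^(-6t)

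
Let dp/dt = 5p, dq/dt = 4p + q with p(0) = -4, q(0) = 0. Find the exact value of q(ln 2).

-120

A = [[5,0],[4,1]]; eigenvalues λ = 5, 1.
Eigenvectors: (-1,-1) for λ=5, (0,1) for λ=1.
From the initial condition, c_1 = 4, c_2 = 4.
q(ln 2) = (4)(2^5)(-1) + (4)(2^1)(1) = -120.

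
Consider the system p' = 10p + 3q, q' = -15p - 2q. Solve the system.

p(t) = -c_1e^(4t)sin(3t) + c_2e^(4t)cos(3t), q(t) = 2c_1e^(4t)sin(3t) - c_1e^(4t)cos(3t) - c_2e^(4t)sin(3t) - 2c_2e^(4t)cos(3t)

Coefficient matrix A = [[10, 3], [-15, -2]].
Characteristic polynomial det(A - λI) = λ^2 - 8λ + 25 = 0.
Eigenvalues λ = 4 ± 3i (complex conjugate pair).
For λ=4+3i: an eigenvector is (0,-1) - i(-1,2) = (0 + i, -1 - 2i).
A real fundamental pair from Re and Im of e^((4+3i)t)v: X_1 = e^(4t)(cos(3t)·(0,-1) + sin(3t)·(-1,2)), X_2 = e^(4t)(sin(3t)·(0,-1) - cos(3t)·(-1,2)).
General solution: c_1X_1 + c_2X_2.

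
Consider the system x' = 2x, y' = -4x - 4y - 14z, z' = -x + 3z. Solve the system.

Coefficient matrix A = [[2, 0, 0], [-4, -4, -14], [-1, 0, 3]].
det(A - λI) = 0 gives eigenvalues λ = 2, -4, 3.
For λ=2: eigenvector (1,-3,1).
For λ=-4: eigenvector (0,1,0).
For λ=3: eigenvector (0,-2,1).
General solution: c_1e^(2t)(1,-3,1) + c_2e^(-4t)(0,1,0) + c_3e^(3t)(0,-2,1).

x(t) = c_1e^(2t), y(t) = -3c_1e^(2t) + c_2e^(-4t) - 2c_3e^(3t), z(t) = c_1e^(2t) + c_3e^(3t)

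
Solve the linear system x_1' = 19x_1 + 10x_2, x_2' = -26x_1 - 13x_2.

Coefficient matrix A = [[19, 10], [-26, -13]].
Characteristic polynomial det(A - λI) = λ^2 - 6λ + 13 = 0.
Eigenvalues λ = 3 ± 2i (complex conjugate pair).
For λ=3+2i: an eigenvector is (-2,3) - i(-1,2) = (-2 + i, 3 - 2i).
A real fundamental pair from Re and Im of e^((3+2i)t)v: X_1 = e^(3t)(cos(2t)·(-2,3) + sin(2t)·(-1,2)), X_2 = e^(3t)(sin(2t)·(-2,3) - cos(2t)·(-1,2)).
General solution: K_1X_1 + K_2X_2.

x_1(t) = -K_1e^(3t)sin(2t) - 2K_1e^(3t)cos(2t) - 2K_2e^(3t)sin(2t) + K_2e^(3t)cos(2t), x_2(t) = 2K_1e^(3t)sin(2t) + 3K_1e^(3t)cos(2t) + 3K_2e^(3t)sin(2t) - 2K_2e^(3t)cos(2t)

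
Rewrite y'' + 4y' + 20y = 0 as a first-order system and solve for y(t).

Let x_1 = y, x_2 = y'. Then x_1' = x_2 and x_2' = -20x_1 - 4x_2.
A = [[0,1],[-20,-4]]; det(A-λI) = λ^2 + 4λ + 20.
Eigenvalues λ = -2 ± 4i.

y(t) = K_1e^(-2t)cos(4t) + K_2e^(-2t)sin(4t)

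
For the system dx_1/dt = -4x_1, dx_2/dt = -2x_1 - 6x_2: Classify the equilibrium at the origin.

A = [[-4,0],[-2,-6]]; det(A-λI) = λ^2 + 10λ + 24.
λ = -6, -4: both negative.

stable node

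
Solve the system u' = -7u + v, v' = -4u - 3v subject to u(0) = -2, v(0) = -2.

Coefficient matrix A = [[-7, 1], [-4, -3]].
Characteristic polynomial det(A - λI) = λ^2 + 10λ + 25 = 0.
Single eigenvalue λ = -5 with algebraic multiplicity 2.
Eigenvector v = (1,2); generalized eigenvector w with (A-λI)w=v is (0,1).
General solution: e^(-5t)[C_1·v + C_2·(t·v + w)].
Applying u(0)=-2, v(0)=-2 gives C_1=-2, C_2=2.

u(t) = 2te^(-5t) - 2e^(-5t), v(t) = 4te^(-5t) - 2e^(-5t)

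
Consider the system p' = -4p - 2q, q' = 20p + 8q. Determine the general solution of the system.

p(t) = C_1e^(2t)sin(2t) - C_2e^(2t)cos(2t), q(t) = -3C_1e^(2t)sin(2t) - C_1e^(2t)cos(2t) - C_2e^(2t)sin(2t) + 3C_2e^(2t)cos(2t)

Coefficient matrix A = [[-4, -2], [20, 8]].
Characteristic polynomial det(A - λI) = λ^2 - 4λ + 8 = 0.
Eigenvalues λ = 2 ± 2i (complex conjugate pair).
For λ=2+2i: an eigenvector is (0,-1) - i(1,-3) = (0 - i, -1 + 3i).
A real fundamental pair from Re and Im of e^((2+2i)t)v: X_1 = e^(2t)(cos(2t)·(0,-1) + sin(2t)·(1,-3)), X_2 = e^(2t)(sin(2t)·(0,-1) - cos(2t)·(1,-3)).
General solution: C_1X_1 + C_2X_2.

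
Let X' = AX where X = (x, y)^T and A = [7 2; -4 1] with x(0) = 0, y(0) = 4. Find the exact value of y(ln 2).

A = [[7,2],[-4,1]]; eigenvalues λ = 3, 5.
Eigenvectors: (1,-2) for λ=3, (1,-1) for λ=5.
From the initial condition, c_1 = -4, c_2 = 4.
y(ln 2) = (-4)(2^3)(-2) + (4)(2^5)(-1) = -64.

-64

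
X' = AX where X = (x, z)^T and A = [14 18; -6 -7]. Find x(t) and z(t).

Coefficient matrix A = [[14, 18], [-6, -7]].
Characteristic polynomial det(A - λI) = λ^2 - 7λ + 10 = 0.
Eigenvalues λ = 2, 5.
For λ=2: (A-λI) row 1 is [12, 18], so an eigenvector is (3, -2).
For λ=5: (A-λI) row 1 is [9, 18], so an eigenvector is (2, -1).
General solution: K_1e^(2t)(3,-2) + K_2e^(5t)(2,-1).

x(t) = 3K_1e^(2t) + 2K_2e^(5t), z(t) = -2K_1e^(2t) - K_2e^(5t)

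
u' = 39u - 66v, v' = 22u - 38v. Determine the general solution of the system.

Coefficient matrix A = [[39, -66], [22, -38]].
Characteristic polynomial det(A - λI) = λ^2 - λ - 30 = 0.
Eigenvalues λ = -5, 6.
For λ=-5: (A-λI) row 1 is [44, -66], so an eigenvector is (3, 2).
For λ=6: (A-λI) row 1 is [33, -66], so an eigenvector is (-2, -1).
General solution: K_1e^(-5t)(3,2) + K_2e^(6t)(-2,-1).

u(t) = 3K_1e^(-5t) - 2K_2e^(6t), v(t) = 2K_1e^(-5t) - K_2e^(6t)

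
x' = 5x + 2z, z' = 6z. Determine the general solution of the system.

x(t) = -C_1e^(5t) + 2C_2e^(6t), z(t) = C_2e^(6t)

Coefficient matrix A = [[5, 2], [0, 6]].
Characteristic polynomial det(A - λI) = λ^2 - 11λ + 30 = 0.
Eigenvalues λ = 5, 6.
For λ=5: (A-λI) row 1 is [0, 2], so an eigenvector is (-1, 0).
For λ=6: (A-λI) row 1 is [-1, 2], so an eigenvector is (2, 1).
General solution: C_1e^(5t)(-1,0) + C_2e^(6t)(2,1).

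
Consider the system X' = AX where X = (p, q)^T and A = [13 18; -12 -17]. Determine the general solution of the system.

Coefficient matrix A = [[13, 18], [-12, -17]].
Characteristic polynomial det(A - λI) = λ^2 + 4λ - 5 = 0.
Eigenvalues λ = 1, -5.
For λ=1: (A-λI) row 1 is [12, 18], so an eigenvector is (3, -2).
For λ=-5: (A-λI) row 1 is [18, 18], so an eigenvector is (1, -1).
General solution: C_1e^(t)(3,-2) + C_2e^(-5t)(1,-1).

p(t) = 3C_1e^(t) + C_2e^(-5t), q(t) = -2C_1e^(t) - C_2e^(-5t)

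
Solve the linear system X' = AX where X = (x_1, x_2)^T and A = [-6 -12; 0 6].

x_1(t) = c_1e^(-6t) - c_2e^(6t), x_2(t) = c_2e^(6t)

Coefficient matrix A = [[-6, -12], [0, 6]].
Characteristic polynomial det(A - λI) = λ^2 - 36 = 0.
Eigenvalues λ = -6, 6.
For λ=-6: (A-λI) row 1 is [0, -12], so an eigenvector is (1, 0).
For λ=6: (A-λI) row 1 is [-12, -12], so an eigenvector is (-1, 1).
General solution: c_1e^(-6t)(1,0) + c_2e^(6t)(-1,1).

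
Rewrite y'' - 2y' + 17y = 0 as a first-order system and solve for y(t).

Let x_1 = y, x_2 = y'. Then x_1' = x_2 and x_2' = -17x_1 + 2x_2.
A = [[0,1],[-17,2]]; det(A-λI) = λ^2 - 2λ + 17.
Eigenvalues λ = 1 ± 4i.

y(t) = K_1e^(t)cos(4t) + K_2e^(t)sin(4t)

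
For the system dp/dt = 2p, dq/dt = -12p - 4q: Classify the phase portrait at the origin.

saddle

A = [[2,0],[-12,-4]]; det(A-λI) = λ^2 + 2λ - 8.
λ = 2, -4: opposite signs.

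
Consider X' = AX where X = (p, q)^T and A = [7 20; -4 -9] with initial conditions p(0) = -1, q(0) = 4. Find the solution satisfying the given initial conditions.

Coefficient matrix A = [[7, 20], [-4, -9]].
Characteristic polynomial det(A - λI) = λ^2 + 2λ + 17 = 0.
Eigenvalues λ = -1 ± 4i (complex conjugate pair).
For λ=-1+4i: an eigenvector is (-1,0) - i(-2,1) = (-1 + 2i, 0 - i).
A real fundamental pair from Re and Im of e^((-1+4i)t)v: X_1 = e^(-t)(cos(4t)·(-1,0) + sin(4t)·(-2,1)), X_2 = e^(-t)(sin(4t)·(-1,0) - cos(4t)·(-2,1)).
General solution: c_1X_1 + c_2X_2.
Applying p(0)=-1, q(0)=4 gives c_1=-7, c_2=-4.

p(t) = 18e^(-t)sin(4t) - e^(-t)cos(4t), q(t) = -7e^(-t)sin(4t) + 4e^(-t)cos(4t)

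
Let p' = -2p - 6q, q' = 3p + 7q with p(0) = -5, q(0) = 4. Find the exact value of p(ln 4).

-776

A = [[-2,-6],[3,7]]; eigenvalues λ = 4, 1.
Eigenvectors: (1,-1) for λ=4, (-2,1) for λ=1.
From the initial condition, c_1 = -3, c_2 = 1.
p(ln 4) = (-3)(4^4)(1) + (1)(4^1)(-2) = -776.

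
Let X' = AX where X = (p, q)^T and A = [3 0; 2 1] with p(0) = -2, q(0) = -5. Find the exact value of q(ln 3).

-63

A = [[3,0],[2,1]]; eigenvalues λ = 1, 3.
Eigenvectors: (0,1) for λ=1, (-1,-1) for λ=3.
From the initial condition, c_1 = -3, c_2 = 2.
q(ln 3) = (-3)(3^1)(1) + (2)(3^3)(-1) = -63.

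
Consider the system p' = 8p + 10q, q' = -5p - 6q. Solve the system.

p(t) = -3C_1e^(t)sin(t) + C_1e^(t)cos(t) + C_2e^(t)sin(t) + 3C_2e^(t)cos(t), q(t) = 2C_1e^(t)sin(t) - C_1e^(t)cos(t) - C_2e^(t)sin(t) - 2C_2e^(t)cos(t)

Coefficient matrix A = [[8, 10], [-5, -6]].
Characteristic polynomial det(A - λI) = λ^2 - 2λ + 2 = 0.
Eigenvalues λ = 1 ± i (complex conjugate pair).
For λ=1+i: an eigenvector is (1,-1) - i(-3,2) = (1 + 3i, -1 - 2i).
A real fundamental pair from Re and Im of e^((1+i)t)v: X_1 = e^(t)(cos(t)·(1,-1) + sin(t)·(-3,2)), X_2 = e^(t)(sin(t)·(1,-1) - cos(t)·(-3,2)).
General solution: C_1X_1 + C_2X_2.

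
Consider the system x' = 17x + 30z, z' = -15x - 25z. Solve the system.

Coefficient matrix A = [[17, 30], [-15, -25]].
Characteristic polynomial det(A - λI) = λ^2 + 8λ + 25 = 0.
Eigenvalues λ = -4 ± 3i (complex conjugate pair).
For λ=-4+3i: an eigenvector is (1,-1) - i(-3,2) = (1 + 3i, -1 - 2i).
A real fundamental pair from Re and Im of e^((-4+3i)t)v: X_1 = e^(-4t)(cos(3t)·(1,-1) + sin(3t)·(-3,2)), X_2 = e^(-4t)(sin(3t)·(1,-1) - cos(3t)·(-3,2)).
General solution: c_1X_1 + c_2X_2.

x(t) = -3c_1e^(-4t)sin(3t) + c_1e^(-4t)cos(3t) + c_2e^(-4t)sin(3t) + 3c_2e^(-4t)cos(3t), z(t) = 2c_1e^(-4t)sin(3t) - c_1e^(-4t)cos(3t) - c_2e^(-4t)sin(3t) - 2c_2e^(-4t)cos(3t)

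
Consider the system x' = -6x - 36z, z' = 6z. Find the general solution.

Coefficient matrix A = [[-6, -36], [0, 6]].
Characteristic polynomial det(A - λI) = λ^2 - 36 = 0.
Eigenvalues λ = 6, -6.
For λ=6: (A-λI) row 1 is [-12, -36], so an eigenvector is (3, -1).
For λ=-6: (A-λI) row 1 is [0, -36], so an eigenvector is (-1, 0).
General solution: K_1e^(6t)(3,-1) + K_2e^(-6t)(-1,0).

x(t) = 3K_1e^(6t) - K_2e^(-6t), z(t) = -K_1e^(6t)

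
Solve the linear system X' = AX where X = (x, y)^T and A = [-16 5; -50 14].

x(t) = K_1e^(-t)sin(5t) - K_2e^(-t)cos(5t), y(t) = 3K_1e^(-t)sin(5t) + K_1e^(-t)cos(5t) + K_2e^(-t)sin(5t) - 3K_2e^(-t)cos(5t)

Coefficient matrix A = [[-16, 5], [-50, 14]].
Characteristic polynomial det(A - λI) = λ^2 + 2λ + 26 = 0.
Eigenvalues λ = -1 ± 5i (complex conjugate pair).
For λ=-1+5i: an eigenvector is (0,1) - i(1,3) = (0 - i, 1 - 3i).
A real fundamental pair from Re and Im of e^((-1+5i)t)v: X_1 = e^(-t)(cos(5t)·(0,1) + sin(5t)·(1,3)), X_2 = e^(-t)(sin(5t)·(0,1) - cos(5t)·(1,3)).
General solution: K_1X_1 + K_2X_2.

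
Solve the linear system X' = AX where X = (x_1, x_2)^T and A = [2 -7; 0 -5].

x_1(t) = -C_1e^(-5t) + C_2e^(2t), x_2(t) = -C_1e^(-5t)

Coefficient matrix A = [[2, -7], [0, -5]].
Characteristic polynomial det(A - λI) = λ^2 + 3λ - 10 = 0.
Eigenvalues λ = -5, 2.
For λ=-5: (A-λI) row 1 is [7, -7], so an eigenvector is (-1, -1).
For λ=2: (A-λI) row 1 is [0, -7], so an eigenvector is (1, 0).
General solution: C_1e^(-5t)(-1,-1) + C_2e^(2t)(1,0).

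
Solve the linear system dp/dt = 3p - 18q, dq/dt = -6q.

Coefficient matrix A = [[3, -18], [0, -6]].
Characteristic polynomial det(A - λI) = λ^2 + 3λ - 18 = 0.
Eigenvalues λ = 3, -6.
For λ=3: (A-λI) row 1 is [0, -18], so an eigenvector is (-1, 0).
For λ=-6: (A-λI) row 1 is [9, -18], so an eigenvector is (-2, -1).
General solution: C_1e^(3t)(-1,0) + C_2e^(-6t)(-2,-1).

p(t) = -C_1e^(3t) - 2C_2e^(-6t), q(t) = -C_2e^(-6t)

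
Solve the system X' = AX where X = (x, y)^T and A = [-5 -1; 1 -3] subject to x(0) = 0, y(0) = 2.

x(t) = -2te^(-4t), y(t) = 2te^(-4t) + 2e^(-4t)

Coefficient matrix A = [[-5, -1], [1, -3]].
Characteristic polynomial det(A - λI) = λ^2 + 8λ + 16 = 0.
Single eigenvalue λ = -4 with algebraic multiplicity 2.
Eigenvector v = (1,-1); generalized eigenvector w with (A-λI)w=v is (0,-1).
General solution: e^(-4t)[c_1·v + c_2·(t·v + w)].
Applying x(0)=0, y(0)=2 gives c_1=0, c_2=-2.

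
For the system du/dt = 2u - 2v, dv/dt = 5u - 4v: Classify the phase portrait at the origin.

stable spiral

A = [[2,-2],[5,-4]]; det(A-λI) = λ^2 + 2λ + 2.
λ = -1 ± i: negative real part.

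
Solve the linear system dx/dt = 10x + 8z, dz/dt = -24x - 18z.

Coefficient matrix A = [[10, 8], [-24, -18]].
Characteristic polynomial det(A - λI) = λ^2 + 8λ + 12 = 0.
Eigenvalues λ = -6, -2.
For λ=-6: (A-λI) row 1 is [16, 8], so an eigenvector is (-1, 2).
For λ=-2: (A-λI) row 1 is [12, 8], so an eigenvector is (2, -3).
General solution: C_1e^(-6t)(-1,2) + C_2e^(-2t)(2,-3).

x(t) = -C_1e^(-6t) + 2C_2e^(-2t), z(t) = 2C_1e^(-6t) - 3C_2e^(-2t)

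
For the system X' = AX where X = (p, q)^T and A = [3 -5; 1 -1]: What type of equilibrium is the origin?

unstable spiral

A = [[3,-5],[1,-1]]; det(A-λI) = λ^2 - 2λ + 2.
λ = 1 ± i: positive real part.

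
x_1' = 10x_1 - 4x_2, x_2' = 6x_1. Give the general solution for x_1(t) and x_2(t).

x_1(t) = -2C_1e^(4t) + C_2e^(6t), x_2(t) = -3C_1e^(4t) + C_2e^(6t)

Coefficient matrix A = [[10, -4], [6, 0]].
Characteristic polynomial det(A - λI) = λ^2 - 10λ + 24 = 0.
Eigenvalues λ = 4, 6.
For λ=4: (A-λI) row 1 is [6, -4], so an eigenvector is (-2, -3).
For λ=6: (A-λI) row 1 is [4, -4], so an eigenvector is (1, 1).
General solution: C_1e^(4t)(-2,-3) + C_2e^(6t)(1,1).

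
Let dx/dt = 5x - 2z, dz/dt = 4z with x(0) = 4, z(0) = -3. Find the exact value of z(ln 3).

A = [[5,-2],[0,4]]; eigenvalues λ = 4, 5.
Eigenvectors: (-2,-1) for λ=4, (1,0) for λ=5.
From the initial condition, c_1 = 3, c_2 = 10.
z(ln 3) = (3)(3^4)(-1) + (10)(3^5)(0) = -243.

-243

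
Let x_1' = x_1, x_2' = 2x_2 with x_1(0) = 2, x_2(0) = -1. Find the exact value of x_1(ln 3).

6

A = [[1,0],[0,2]]; eigenvalues λ = 2, 1.
Eigenvectors: (0,1) for λ=2, (-1,0) for λ=1.
From the initial condition, c_1 = -1, c_2 = -2.
x_1(ln 3) = (-1)(3^2)(0) + (-2)(3^1)(-1) = 6.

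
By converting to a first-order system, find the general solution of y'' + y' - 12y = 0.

y(t) = K_1e^(-4t) + K_2e^(3t)

Let x_1 = y, x_2 = y'. Then x_1' = x_2 and x_2' = 12x_1 - x_2.
A = [[0,1],[12,-1]]; det(A-λI) = λ^2 + λ - 12.
Eigenvalues λ = -4, 3 with eigenvectors (1,-4), (1,3).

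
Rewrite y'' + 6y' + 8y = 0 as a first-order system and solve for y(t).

Let x_1 = y, x_2 = y'. Then x_1' = x_2 and x_2' = -8x_1 - 6x_2.
A = [[0,1],[-8,-6]]; det(A-λI) = λ^2 + 6λ + 8.
Eigenvalues λ = -2, -4 with eigenvectors (1,-2), (1,-4).

y(t) = K_1e^(-2t) + K_2e^(-4t)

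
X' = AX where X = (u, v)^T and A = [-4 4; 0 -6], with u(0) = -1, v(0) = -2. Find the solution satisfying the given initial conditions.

u(t) = -5e^(-4t) + 4e^(-6t), v(t) = -2e^(-6t)

Coefficient matrix A = [[-4, 4], [0, -6]].
Characteristic polynomial det(A - λI) = λ^2 + 10λ + 24 = 0.
Eigenvalues λ = -6, -4.
For λ=-6: (A-λI) row 1 is [2, 4], so an eigenvector is (-2, 1).
For λ=-4: (A-λI) row 1 is [0, 4], so an eigenvector is (1, 0).
General solution: K_1e^(-6t)(-2,1) + K_2e^(-4t)(1,0).
Applying u(0)=-1, v(0)=-2 gives K_1=-2, K_2=-5.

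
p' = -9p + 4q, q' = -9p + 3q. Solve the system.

p(t) = -2c_1e^(-3t) - 2c_2te^(-3t) - c_2e^(-3t), q(t) = -3c_1e^(-3t) - 3c_2te^(-3t) - 2c_2e^(-3t)

Coefficient matrix A = [[-9, 4], [-9, 3]].
Characteristic polynomial det(A - λI) = λ^2 + 6λ + 9 = 0.
Single eigenvalue λ = -3 with algebraic multiplicity 2.
Eigenvector v = (-2,-3); generalized eigenvector w with (A-λI)w=v is (-1,-2).
General solution: e^(-3t)[c_1·v + c_2·(t·v + w)].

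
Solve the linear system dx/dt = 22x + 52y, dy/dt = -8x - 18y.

Coefficient matrix A = [[22, 52], [-8, -18]].
Characteristic polynomial det(A - λI) = λ^2 - 4λ + 20 = 0.
Eigenvalues λ = 2 ± 4i (complex conjugate pair).
For λ=2+4i: an eigenvector is (2,-1) - i(-3,1) = (2 + 3i, -1 - i).
A real fundamental pair from Re and Im of e^((2+4i)t)v: X_1 = e^(2t)(cos(4t)·(2,-1) + sin(4t)·(-3,1)), X_2 = e^(2t)(sin(4t)·(2,-1) - cos(4t)·(-3,1)).
General solution: K_1X_1 + K_2X_2.

x(t) = -3K_1e^(2t)sin(4t) + 2K_1e^(2t)cos(4t) + 2K_2e^(2t)sin(4t) + 3K_2e^(2t)cos(4t), y(t) = K_1e^(2t)sin(4t) - K_1e^(2t)cos(4t) - K_2e^(2t)sin(4t) - K_2e^(2t)cos(4t)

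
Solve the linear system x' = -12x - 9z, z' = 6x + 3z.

Coefficient matrix A = [[-12, -9], [6, 3]].
Characteristic polynomial det(A - λI) = λ^2 + 9λ + 18 = 0.
Eigenvalues λ = -6, -3.
For λ=-6: (A-λI) row 1 is [-6, -9], so an eigenvector is (-3, 2).
For λ=-3: (A-λI) row 1 is [-9, -9], so an eigenvector is (-1, 1).
General solution: C_1e^(-6t)(-3,2) + C_2e^(-3t)(-1,1).

x(t) = -3C_1e^(-6t) - C_2e^(-3t), z(t) = 2C_1e^(-6t) + C_2e^(-3t)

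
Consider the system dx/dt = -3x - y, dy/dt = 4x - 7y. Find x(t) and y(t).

x(t) = -c_1e^(-5t) - c_2te^(-5t) + c_2e^(-5t), y(t) = -2c_1e^(-5t) - 2c_2te^(-5t) + 3c_2e^(-5t)

Coefficient matrix A = [[-3, -1], [4, -7]].
Characteristic polynomial det(A - λI) = λ^2 + 10λ + 25 = 0.
Single eigenvalue λ = -5 with algebraic multiplicity 2.
Eigenvector v = (-1,-2); generalized eigenvector w with (A-λI)w=v is (1,3).
General solution: e^(-5t)[c_1·v + c_2·(t·v + w)].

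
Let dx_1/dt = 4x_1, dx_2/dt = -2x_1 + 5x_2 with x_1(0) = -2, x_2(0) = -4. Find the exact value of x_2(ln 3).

A = [[4,0],[-2,5]]; eigenvalues λ = 4, 5.
Eigenvectors: (1,2) for λ=4, (0,-1) for λ=5.
From the initial condition, c_1 = -2, c_2 = 0.
x_2(ln 3) = (-2)(3^4)(2) + (0)(3^5)(-1) = -324.

-324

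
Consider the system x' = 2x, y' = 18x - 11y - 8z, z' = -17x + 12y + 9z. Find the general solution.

Coefficient matrix A = [[2, 0, 0], [18, -11, -8], [-17, 12, 9]].
det(A - λI) = 0 gives eigenvalues λ = 2, -3, 1.
For λ=2: eigenvector (1,2,-1).
For λ=-3: eigenvector (0,1,-1).
For λ=1: eigenvector (0,-2,3).
General solution: K_1e^(2t)(1,2,-1) + K_2e^(-3t)(0,1,-1) + K_3e^(t)(0,-2,3).

x(t) = K_1e^(2t), y(t) = 2K_1e^(2t) + K_2e^(-3t) - 2K_3e^(t), z(t) = -K_1e^(2t) - K_2e^(-3t) + 3K_3e^(t)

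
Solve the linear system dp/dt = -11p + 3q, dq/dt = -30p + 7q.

Coefficient matrix A = [[-11, 3], [-30, 7]].
Characteristic polynomial det(A - λI) = λ^2 + 4λ + 13 = 0.
Eigenvalues λ = -2 ± 3i (complex conjugate pair).
For λ=-2+3i: an eigenvector is (1,3) - i(0,-1) = (1, 3 + i).
A real fundamental pair from Re and Im of e^((-2+3i)t)v: X_1 = e^(-2t)(cos(3t)·(1,3) + sin(3t)·(0,-1)), X_2 = e^(-2t)(sin(3t)·(1,3) - cos(3t)·(0,-1)).
General solution: K_1X_1 + K_2X_2.

p(t) = K_1e^(-2t)cos(3t) + K_2e^(-2t)sin(3t), q(t) = -K_1e^(-2t)sin(3t) + 3K_1e^(-2t)cos(3t) + 3K_2e^(-2t)sin(3t) + K_2e^(-2t)cos(3t)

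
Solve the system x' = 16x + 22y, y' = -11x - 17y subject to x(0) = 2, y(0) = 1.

Coefficient matrix A = [[16, 22], [-11, -17]].
Characteristic polynomial det(A - λI) = λ^2 + λ - 30 = 0.
Eigenvalues λ = 5, -6.
For λ=5: (A-λI) row 1 is [11, 22], so an eigenvector is (-2, 1).
For λ=-6: (A-λI) row 1 is [22, 22], so an eigenvector is (1, -1).
General solution: c_1e^(5t)(-2,1) + c_2e^(-6t)(1,-1).
Applying x(0)=2, y(0)=1 gives c_1=-3, c_2=-4.

x(t) = 6e^(5t) - 4e^(-6t), y(t) = -3e^(5t) + 4e^(-6t)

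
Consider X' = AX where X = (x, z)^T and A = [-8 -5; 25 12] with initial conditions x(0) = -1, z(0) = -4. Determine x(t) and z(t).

Coefficient matrix A = [[-8, -5], [25, 12]].
Characteristic polynomial det(A - λI) = λ^2 - 4λ + 29 = 0.
Eigenvalues λ = 2 ± 5i (complex conjugate pair).
For λ=2+5i: an eigenvector is (1,-2) - i(0,1) = (1, -2 - i).
A real fundamental pair from Re and Im of e^((2+5i)t)v: X_1 = e^(2t)(cos(5t)·(1,-2) + sin(5t)·(0,1)), X_2 = e^(2t)(sin(5t)·(1,-2) - cos(5t)·(0,1)).
General solution: K_1X_1 + K_2X_2.
Applying x(0)=-1, z(0)=-4 gives K_1=-1, K_2=6.

x(t) = 6e^(2t)sin(5t) - e^(2t)cos(5t), z(t) = -13e^(2t)sin(5t) - 4e^(2t)cos(5t)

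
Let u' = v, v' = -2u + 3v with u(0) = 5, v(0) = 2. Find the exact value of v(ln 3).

-30

A = [[0,1],[-2,3]]; eigenvalues λ = 1, 2.
Eigenvectors: (1,1) for λ=1, (1,2) for λ=2.
From the initial condition, c_1 = 8, c_2 = -3.
v(ln 3) = (8)(3^1)(1) + (-3)(3^2)(2) = -30.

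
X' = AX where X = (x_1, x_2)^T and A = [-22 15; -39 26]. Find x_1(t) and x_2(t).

Coefficient matrix A = [[-22, 15], [-39, 26]].
Characteristic polynomial det(A - λI) = λ^2 - 4λ + 13 = 0.
Eigenvalues λ = 2 ± 3i (complex conjugate pair).
For λ=2+3i: an eigenvector is (-2,-3) - i(1,2) = (-2 - i, -3 - 2i).
A real fundamental pair from Re and Im of e^((2+3i)t)v: X_1 = e^(2t)(cos(3t)·(-2,-3) + sin(3t)·(1,2)), X_2 = e^(2t)(sin(3t)·(-2,-3) - cos(3t)·(1,2)).
General solution: C_1X_1 + C_2X_2.

x_1(t) = C_1e^(2t)sin(3t) - 2C_1e^(2t)cos(3t) - 2C_2e^(2t)sin(3t) - C_2e^(2t)cos(3t), x_2(t) = 2C_1e^(2t)sin(3t) - 3C_1e^(2t)cos(3t) - 3C_2e^(2t)sin(3t) - 2C_2e^(2t)cos(3t)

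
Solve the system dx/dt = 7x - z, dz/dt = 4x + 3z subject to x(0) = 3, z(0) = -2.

x(t) = 8te^(5t) + 3e^(5t), z(t) = 16te^(5t) - 2e^(5t)

Coefficient matrix A = [[7, -1], [4, 3]].
Characteristic polynomial det(A - λI) = λ^2 - 10λ + 25 = 0.
Single eigenvalue λ = 5 with algebraic multiplicity 2.
Eigenvector v = (-1,-2); generalized eigenvector w with (A-λI)w=v is (-2,-3).
General solution: e^(5t)[C_1·v + C_2·(t·v + w)].
Applying x(0)=3, z(0)=-2 gives C_1=13, C_2=-8.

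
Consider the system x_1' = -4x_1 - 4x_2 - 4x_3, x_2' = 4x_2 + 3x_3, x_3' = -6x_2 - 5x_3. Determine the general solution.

x_1(t) = c_1e^(-4t) - 2c_3e^(-2t), x_2(t) = c_2e^(t) - c_3e^(-2t), x_3(t) = -c_2e^(t) + 2c_3e^(-2t)

Coefficient matrix A = [[-4, -4, -4], [0, 4, 3], [0, -6, -5]].
det(A - λI) = 0 gives eigenvalues λ = -4, 1, -2.
For λ=-4: eigenvector (1,0,0).
For λ=1: eigenvector (0,1,-1).
For λ=-2: eigenvector (-2,-1,2).
General solution: c_1e^(-4t)(1,0,0) + c_2e^(t)(0,1,-1) + c_3e^(-2t)(-2,-1,2).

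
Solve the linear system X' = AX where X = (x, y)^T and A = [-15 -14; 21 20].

Coefficient matrix A = [[-15, -14], [21, 20]].
Characteristic polynomial det(A - λI) = λ^2 - 5λ - 6 = 0.
Eigenvalues λ = -1, 6.
For λ=-1: (A-λI) row 1 is [-14, -14], so an eigenvector is (1, -1).
For λ=6: (A-λI) row 1 is [-21, -14], so an eigenvector is (2, -3).
General solution: C_1e^(-t)(1,-1) + C_2e^(6t)(2,-3).

x(t) = C_1e^(-t) + 2C_2e^(6t), y(t) = -C_1e^(-t) - 3C_2e^(6t)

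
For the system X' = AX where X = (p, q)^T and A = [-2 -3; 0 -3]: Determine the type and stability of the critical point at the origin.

stable node

A = [[-2,-3],[0,-3]]; det(A-λI) = λ^2 + 5λ + 6.
λ = -3, -2: both negative.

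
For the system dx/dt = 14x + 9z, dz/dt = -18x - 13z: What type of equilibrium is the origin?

saddle

A = [[14,9],[-18,-13]]; det(A-λI) = λ^2 - λ - 20.
λ = -4, 5: opposite signs.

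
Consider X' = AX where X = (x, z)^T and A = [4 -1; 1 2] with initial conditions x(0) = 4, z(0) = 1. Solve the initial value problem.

Coefficient matrix A = [[4, -1], [1, 2]].
Characteristic polynomial det(A - λI) = λ^2 - 6λ + 9 = 0.
Single eigenvalue λ = 3 with algebraic multiplicity 2.
Eigenvector v = (-1,-1); generalized eigenvector w with (A-λI)w=v is (0,1).
General solution: e^(3t)[C_1·v + C_2·(t·v + w)].
Applying x(0)=4, z(0)=1 gives C_1=-4, C_2=-3.

x(t) = 3te^(3t) + 4e^(3t), z(t) = 3te^(3t) + e^(3t)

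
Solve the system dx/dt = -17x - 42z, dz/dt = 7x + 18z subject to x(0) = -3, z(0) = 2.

Coefficient matrix A = [[-17, -42], [7, 18]].
Characteristic polynomial det(A - λI) = λ^2 - λ - 12 = 0.
Eigenvalues λ = -3, 4.
For λ=-3: (A-λI) row 1 is [-14, -42], so an eigenvector is (3, -1).
For λ=4: (A-λI) row 1 is [-21, -42], so an eigenvector is (2, -1).
General solution: C_1e^(-3t)(3,-1) + C_2e^(4t)(2,-1).
Applying x(0)=-3, z(0)=2 gives C_1=1, C_2=-3.

x(t) = -6e^(4t) + 3e^(-3t), z(t) = 3e^(4t) - e^(-3t)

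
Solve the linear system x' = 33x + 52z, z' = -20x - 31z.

Coefficient matrix A = [[33, 52], [-20, -31]].
Characteristic polynomial det(A - λI) = λ^2 - 2λ + 17 = 0.
Eigenvalues λ = 1 ± 4i (complex conjugate pair).
For λ=1+4i: an eigenvector is (2,-1) - i(3,-2) = (2 - 3i, -1 + 2i).
A real fundamental pair from Re and Im of e^((1+4i)t)v: X_1 = e^(t)(cos(4t)·(2,-1) + sin(4t)·(3,-2)), X_2 = e^(t)(sin(4t)·(2,-1) - cos(4t)·(3,-2)).
General solution: C_1X_1 + C_2X_2.

x(t) = 3C_1e^(t)sin(4t) + 2C_1e^(t)cos(4t) + 2C_2e^(t)sin(4t) - 3C_2e^(t)cos(4t), z(t) = -2C_1e^(t)sin(4t) - C_1e^(t)cos(4t) - C_2e^(t)sin(4t) + 2C_2e^(t)cos(4t)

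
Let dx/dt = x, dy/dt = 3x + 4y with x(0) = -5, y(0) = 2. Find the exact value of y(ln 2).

-38

A = [[1,0],[3,4]]; eigenvalues λ = 4, 1.
Eigenvectors: (0,1) for λ=4, (-1,1) for λ=1.
From the initial condition, c_1 = -3, c_2 = 5.
y(ln 2) = (-3)(2^4)(1) + (5)(2^1)(1) = -38.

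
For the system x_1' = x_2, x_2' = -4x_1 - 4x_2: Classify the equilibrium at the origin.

stable improper node

A = [[0,1],[-4,-4]]; det(A-λI) = λ^2 + 4λ + 4.
repeated λ = -2 with a single eigenvector.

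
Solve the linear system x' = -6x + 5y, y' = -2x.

Coefficient matrix A = [[-6, 5], [-2, 0]].
Characteristic polynomial det(A - λI) = λ^2 + 6λ + 10 = 0.
Eigenvalues λ = -3 ± i (complex conjugate pair).
For λ=-3+i: an eigenvector is (2,1) - i(-1,-1) = (2 + i, 1 + i).
A real fundamental pair from Re and Im of e^((-3+i)t)v: X_1 = e^(-3t)(cos(t)·(2,1) + sin(t)·(-1,-1)), X_2 = e^(-3t)(sin(t)·(2,1) - cos(t)·(-1,-1)).
General solution: K_1X_1 + K_2X_2.

x(t) = -K_1e^(-3t)sin(t) + 2K_1e^(-3t)cos(t) + 2K_2e^(-3t)sin(t) + K_2e^(-3t)cos(t), y(t) = -K_1e^(-3t)sin(t) + K_1e^(-3t)cos(t) + K_2e^(-3t)sin(t) + K_2e^(-3t)cos(t)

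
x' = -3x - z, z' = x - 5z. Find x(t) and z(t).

x(t) = K_1e^(-4t) + K_2te^(-4t) - 2K_2e^(-4t), z(t) = K_1e^(-4t) + K_2te^(-4t) - 3K_2e^(-4t)

Coefficient matrix A = [[-3, -1], [1, -5]].
Characteristic polynomial det(A - λI) = λ^2 + 8λ + 16 = 0.
Single eigenvalue λ = -4 with algebraic multiplicity 2.
Eigenvector v = (1,1); generalized eigenvector w with (A-λI)w=v is (-2,-3).
General solution: e^(-4t)[K_1·v + K_2·(t·v + w)].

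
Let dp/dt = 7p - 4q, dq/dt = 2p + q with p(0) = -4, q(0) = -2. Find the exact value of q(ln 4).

-2048

A = [[7,-4],[2,1]]; eigenvalues λ = 5, 3.
Eigenvectors: (-2,-1) for λ=5, (1,1) for λ=3.
From the initial condition, c_1 = 2, c_2 = 0.
q(ln 4) = (2)(4^5)(-1) + (0)(4^3)(1) = -2048.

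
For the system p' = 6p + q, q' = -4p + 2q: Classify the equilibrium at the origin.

unstable improper node

A = [[6,1],[-4,2]]; det(A-λI) = λ^2 - 8λ + 16.
repeated λ = 4 with a single eigenvector.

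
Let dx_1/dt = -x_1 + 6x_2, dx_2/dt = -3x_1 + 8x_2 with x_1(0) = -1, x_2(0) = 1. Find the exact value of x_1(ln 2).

80

A = [[-1,6],[-3,8]]; eigenvalues λ = 2, 5.
Eigenvectors: (2,1) for λ=2, (1,1) for λ=5.
From the initial condition, c_1 = -2, c_2 = 3.
x_1(ln 2) = (-2)(2^2)(2) + (3)(2^5)(1) = 80.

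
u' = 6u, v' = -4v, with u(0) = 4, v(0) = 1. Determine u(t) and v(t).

u(t) = 4e^(6t), v(t) = e^(-4t)

Coefficient matrix A = [[6, 0], [0, -4]].
Characteristic polynomial det(A - λI) = λ^2 - 2λ - 24 = 0.
Eigenvalues λ = -4, 6.
For λ=-4: (A-λI) row 1 is [10, 0], so an eigenvector is (0, 1).
For λ=6: (A-λI) row 2 is [0, -10], so an eigenvector is (-1, 0).
General solution: K_1e^(-4t)(0,1) + K_2e^(6t)(-1,0).
Applying u(0)=4, v(0)=1 gives K_1=1, K_2=-4.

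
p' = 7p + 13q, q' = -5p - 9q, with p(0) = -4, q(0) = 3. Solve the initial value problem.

p(t) = 7e^(-t)sin(t) - 4e^(-t)cos(t), q(t) = -4e^(-t)sin(t) + 3e^(-t)cos(t)

Coefficient matrix A = [[7, 13], [-5, -9]].
Characteristic polynomial det(A - λI) = λ^2 + 2λ + 2 = 0.
Eigenvalues λ = -1 ± i (complex conjugate pair).
For λ=-1+i: an eigenvector is (-3,2) - i(2,-1) = (-3 - 2i, 2 + i).
A real fundamental pair from Re and Im of e^((-1+i)t)v: X_1 = e^(-t)(cos(t)·(-3,2) + sin(t)·(2,-1)), X_2 = e^(-t)(sin(t)·(-3,2) - cos(t)·(2,-1)).
General solution: K_1X_1 + K_2X_2.
Applying p(0)=-4, q(0)=3 gives K_1=2, K_2=-1.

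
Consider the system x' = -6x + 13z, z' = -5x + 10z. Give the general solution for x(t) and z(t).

x(t) = -3C_1e^(2t)sin(t) + 2C_1e^(2t)cos(t) + 2C_2e^(2t)sin(t) + 3C_2e^(2t)cos(t), z(t) = -2C_1e^(2t)sin(t) + C_1e^(2t)cos(t) + C_2e^(2t)sin(t) + 2C_2e^(2t)cos(t)

Coefficient matrix A = [[-6, 13], [-5, 10]].
Characteristic polynomial det(A - λI) = λ^2 - 4λ + 5 = 0.
Eigenvalues λ = 2 ± i (complex conjugate pair).
For λ=2+i: an eigenvector is (2,1) - i(-3,-2) = (2 + 3i, 1 + 2i).
A real fundamental pair from Re and Im of e^((2+i)t)v: X_1 = e^(2t)(cos(t)·(2,1) + sin(t)·(-3,-2)), X_2 = e^(2t)(sin(t)·(2,1) - cos(t)·(-3,-2)).
General solution: C_1X_1 + C_2X_2.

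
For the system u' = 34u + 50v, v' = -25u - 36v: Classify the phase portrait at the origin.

stable spiral

A = [[34,50],[-25,-36]]; det(A-λI) = λ^2 + 2λ + 26.
λ = -1 ± 5i: negative real part.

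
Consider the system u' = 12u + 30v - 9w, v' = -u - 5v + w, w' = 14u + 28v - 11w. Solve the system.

Coefficient matrix A = [[12, 30, -9], [-1, -5, 1], [14, 28, -11]].
det(A - λI) = 0 gives eigenvalues λ = -3, -4, 3.
For λ=-3: eigenvector (-2,1,0).
For λ=-4: eigenvector (-3,1,-2).
For λ=3: eigenvector (1,0,1).
General solution: c_1e^(-3t)(-2,1,0) + c_2e^(-4t)(-3,1,-2) + c_3e^(3t)(1,0,1).

u(t) = -2c_1e^(-3t) - 3c_2e^(-4t) + c_3e^(3t), v(t) = c_1e^(-3t) + c_2e^(-4t), w(t) = -2c_2e^(-4t) + c_3e^(3t)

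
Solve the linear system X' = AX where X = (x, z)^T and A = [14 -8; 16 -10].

Coefficient matrix A = [[14, -8], [16, -10]].
Characteristic polynomial det(A - λI) = λ^2 - 4λ - 12 = 0.
Eigenvalues λ = -2, 6.
For λ=-2: (A-λI) row 1 is [16, -8], so an eigenvector is (1, 2).
For λ=6: (A-λI) row 1 is [8, -8], so an eigenvector is (1, 1).
General solution: K_1e^(-2t)(1,2) + K_2e^(6t)(1,1).

x(t) = K_1e^(-2t) + K_2e^(6t), z(t) = 2K_1e^(-2t) + K_2e^(6t)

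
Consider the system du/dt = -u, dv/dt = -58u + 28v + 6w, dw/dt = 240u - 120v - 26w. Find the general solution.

Coefficient matrix A = [[-1, 0, 0], [-58, 28, 6], [240, -120, -26]].
det(A - λI) = 0 gives eigenvalues λ = -2, 4, -1.
For λ=-2: eigenvector (0,-1,5).
For λ=4: eigenvector (0,1,-4).
For λ=-1: eigenvector (1,2,0).
General solution: K_1e^(-2t)(0,-1,5) + K_2e^(4t)(0,1,-4) + K_3e^(-t)(1,2,0).

u(t) = K_3e^(-t), v(t) = -K_1e^(-2t) + K_2e^(4t) + 2K_3e^(-t), w(t) = 5K_1e^(-2t) - 4K_2e^(4t)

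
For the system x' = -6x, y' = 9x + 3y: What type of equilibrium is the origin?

saddle

A = [[-6,0],[9,3]]; det(A-λI) = λ^2 + 3λ - 18.
λ = 3, -6: opposite signs.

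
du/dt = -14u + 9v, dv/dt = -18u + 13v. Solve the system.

u(t) = -K_1e^(-5t) + K_2e^(4t), v(t) = -K_1e^(-5t) + 2K_2e^(4t)

Coefficient matrix A = [[-14, 9], [-18, 13]].
Characteristic polynomial det(A - λI) = λ^2 + λ - 20 = 0.
Eigenvalues λ = -5, 4.
For λ=-5: (A-λI) row 1 is [-9, 9], so an eigenvector is (-1, -1).
For λ=4: (A-λI) row 1 is [-18, 9], so an eigenvector is (1, 2).
General solution: K_1e^(-5t)(-1,-1) + K_2e^(4t)(1,2).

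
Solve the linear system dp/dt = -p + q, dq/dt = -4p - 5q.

p(t) = -c_1e^(-3t) - c_2te^(-3t) - 2c_2e^(-3t), q(t) = 2c_1e^(-3t) + 2c_2te^(-3t) + 3c_2e^(-3t)

Coefficient matrix A = [[-1, 1], [-4, -5]].
Characteristic polynomial det(A - λI) = λ^2 + 6λ + 9 = 0.
Single eigenvalue λ = -3 with algebraic multiplicity 2.
Eigenvector v = (-1,2); generalized eigenvector w with (A-λI)w=v is (-2,3).
General solution: e^(-3t)[c_1·v + c_2·(t·v + w)].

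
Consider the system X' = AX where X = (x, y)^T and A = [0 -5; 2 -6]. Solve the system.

x(t) = c_1e^(-3t)sin(t) + 2c_1e^(-3t)cos(t) + 2c_2e^(-3t)sin(t) - c_2e^(-3t)cos(t), y(t) = c_1e^(-3t)sin(t) + c_1e^(-3t)cos(t) + c_2e^(-3t)sin(t) - c_2e^(-3t)cos(t)

Coefficient matrix A = [[0, -5], [2, -6]].
Characteristic polynomial det(A - λI) = λ^2 + 6λ + 10 = 0.
Eigenvalues λ = -3 ± i (complex conjugate pair).
For λ=-3+i: an eigenvector is (2,1) - i(1,1) = (2 - i, 1 - i).
A real fundamental pair from Re and Im of e^((-3+i)t)v: X_1 = e^(-3t)(cos(t)·(2,1) + sin(t)·(1,1)), X_2 = e^(-3t)(sin(t)·(2,1) - cos(t)·(1,1)).
General solution: c_1X_1 + c_2X_2.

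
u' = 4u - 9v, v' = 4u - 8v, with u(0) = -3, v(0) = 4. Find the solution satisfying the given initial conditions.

u(t) = -54te^(-2t) - 3e^(-2t), v(t) = -36te^(-2t) + 4e^(-2t)

Coefficient matrix A = [[4, -9], [4, -8]].
Characteristic polynomial det(A - λI) = λ^2 + 4λ + 4 = 0.
Single eigenvalue λ = -2 with algebraic multiplicity 2.
Eigenvector v = (-3,-2); generalized eigenvector w with (A-λI)w=v is (1,1).
General solution: e^(-2t)[c_1·v + c_2·(t·v + w)].
Applying u(0)=-3, v(0)=4 gives c_1=7, c_2=18.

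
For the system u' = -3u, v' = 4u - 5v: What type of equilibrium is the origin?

stable node

A = [[-3,0],[4,-5]]; det(A-λI) = λ^2 + 8λ + 15.
λ = -5, -3: both negative.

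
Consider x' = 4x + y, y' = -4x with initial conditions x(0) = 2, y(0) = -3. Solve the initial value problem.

x(t) = te^(2t) + 2e^(2t), y(t) = -2te^(2t) - 3e^(2t)

Coefficient matrix A = [[4, 1], [-4, 0]].
Characteristic polynomial det(A - λI) = λ^2 - 4λ + 4 = 0.
Single eigenvalue λ = 2 with algebraic multiplicity 2.
Eigenvector v = (1,-2); generalized eigenvector w with (A-λI)w=v is (1,-1).
General solution: e^(2t)[K_1·v + K_2·(t·v + w)].
Applying x(0)=2, y(0)=-3 gives K_1=1, K_2=1.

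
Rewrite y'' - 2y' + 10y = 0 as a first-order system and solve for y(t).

y(t) = C_1e^(t)cos(3t) + C_2e^(t)sin(3t)

Let x_1 = y, x_2 = y'. Then x_1' = x_2 and x_2' = -10x_1 + 2x_2.
A = [[0,1],[-10,2]]; det(A-λI) = λ^2 - 2λ + 10.
Eigenvalues λ = 1 ± 3i.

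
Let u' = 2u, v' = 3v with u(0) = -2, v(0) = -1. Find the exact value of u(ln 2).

A = [[2,0],[0,3]]; eigenvalues λ = 3, 2.
Eigenvectors: (0,1) for λ=3, (-1,0) for λ=2.
From the initial condition, c_1 = -1, c_2 = 2.
u(ln 2) = (-1)(2^3)(0) + (2)(2^2)(-1) = -8.

-8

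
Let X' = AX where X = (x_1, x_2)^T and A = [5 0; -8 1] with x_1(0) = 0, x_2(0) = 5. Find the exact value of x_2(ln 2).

10

A = [[5,0],[-8,1]]; eigenvalues λ = 5, 1.
Eigenvectors: (-1,2) for λ=5, (0,1) for λ=1.
From the initial condition, c_1 = 0, c_2 = 5.
x_2(ln 2) = (0)(2^5)(2) + (5)(2^1)(1) = 10.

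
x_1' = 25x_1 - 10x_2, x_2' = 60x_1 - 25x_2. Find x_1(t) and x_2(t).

Coefficient matrix A = [[25, -10], [60, -25]].
Characteristic polynomial det(A - λI) = λ^2 - 25 = 0.
Eigenvalues λ = 5, -5.
For λ=5: (A-λI) row 1 is [20, -10], so an eigenvector is (1, 2).
For λ=-5: (A-λI) row 1 is [30, -10], so an eigenvector is (-1, -3).
General solution: K_1e^(5t)(1,2) + K_2e^(-5t)(-1,-3).

x_1(t) = K_1e^(5t) - K_2e^(-5t), x_2(t) = 2K_1e^(5t) - 3K_2e^(-5t)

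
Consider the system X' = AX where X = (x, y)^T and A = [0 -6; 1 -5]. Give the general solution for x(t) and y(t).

x(t) = -2c_1e^(-3t) + 3c_2e^(-2t), y(t) = -c_1e^(-3t) + c_2e^(-2t)

Coefficient matrix A = [[0, -6], [1, -5]].
Characteristic polynomial det(A - λI) = λ^2 + 5λ + 6 = 0.
Eigenvalues λ = -3, -2.
For λ=-3: (A-λI) row 1 is [3, -6], so an eigenvector is (-2, -1).
For λ=-2: (A-λI) row 1 is [2, -6], so an eigenvector is (3, 1).
General solution: c_1e^(-3t)(-2,-1) + c_2e^(-2t)(3,1).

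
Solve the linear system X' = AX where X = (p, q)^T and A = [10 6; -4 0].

Coefficient matrix A = [[10, 6], [-4, 0]].
Characteristic polynomial det(A - λI) = λ^2 - 10λ + 24 = 0.
Eigenvalues λ = 4, 6.
For λ=4: (A-λI) row 1 is [6, 6], so an eigenvector is (1, -1).
For λ=6: (A-λI) row 1 is [4, 6], so an eigenvector is (-3, 2).
General solution: K_1e^(4t)(1,-1) + K_2e^(6t)(-3,2).

p(t) = K_1e^(4t) - 3K_2e^(6t), q(t) = -K_1e^(4t) + 2K_2e^(6t)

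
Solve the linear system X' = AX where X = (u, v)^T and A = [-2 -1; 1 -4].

u(t) = C_1e^(-3t) + C_2te^(-3t), v(t) = C_1e^(-3t) + C_2te^(-3t) - C_2e^(-3t)

Coefficient matrix A = [[-2, -1], [1, -4]].
Characteristic polynomial det(A - λI) = λ^2 + 6λ + 9 = 0.
Single eigenvalue λ = -3 with algebraic multiplicity 2.
Eigenvector v = (1,1); generalized eigenvector w with (A-λI)w=v is (0,-1).
General solution: e^(-3t)[C_1·v + C_2·(t·v + w)].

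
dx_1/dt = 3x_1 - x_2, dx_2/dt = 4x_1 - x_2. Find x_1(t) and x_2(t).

x_1(t) = c_1e^(t) + c_2te^(t) + c_2e^(t), x_2(t) = 2c_1e^(t) + 2c_2te^(t) + c_2e^(t)

Coefficient matrix A = [[3, -1], [4, -1]].
Characteristic polynomial det(A - λI) = λ^2 - 2λ + 1 = 0.
Single eigenvalue λ = 1 with algebraic multiplicity 2.
Eigenvector v = (1,2); generalized eigenvector w with (A-λI)w=v is (1,1).
General solution: e^(t)[c_1·v + c_2·(t·v + w)].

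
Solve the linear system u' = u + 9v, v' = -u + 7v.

Coefficient matrix A = [[1, 9], [-1, 7]].
Characteristic polynomial det(A - λI) = λ^2 - 8λ + 16 = 0.
Single eigenvalue λ = 4 with algebraic multiplicity 2.
Eigenvector v = (-3,-1); generalized eigenvector w with (A-λI)w=v is (-2,-1).
General solution: e^(4t)[c_1·v + c_2·(t·v + w)].

u(t) = -3c_1e^(4t) - 3c_2te^(4t) - 2c_2e^(4t), v(t) = -c_1e^(4t) - c_2te^(4t) - c_2e^(4t)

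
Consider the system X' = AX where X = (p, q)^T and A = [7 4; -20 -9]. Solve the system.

p(t) = c_1e^(-t)cos(4t) + c_2e^(-t)sin(4t), q(t) = -c_1e^(-t)sin(4t) - 2c_1e^(-t)cos(4t) - 2c_2e^(-t)sin(4t) + c_2e^(-t)cos(4t)

Coefficient matrix A = [[7, 4], [-20, -9]].
Characteristic polynomial det(A - λI) = λ^2 + 2λ + 17 = 0.
Eigenvalues λ = -1 ± 4i (complex conjugate pair).
For λ=-1+4i: an eigenvector is (1,-2) - i(0,-1) = (1, -2 + i).
A real fundamental pair from Re and Im of e^((-1+4i)t)v: X_1 = e^(-t)(cos(4t)·(1,-2) + sin(4t)·(0,-1)), X_2 = e^(-t)(sin(4t)·(1,-2) - cos(4t)·(0,-1)).
General solution: c_1X_1 + c_2X_2.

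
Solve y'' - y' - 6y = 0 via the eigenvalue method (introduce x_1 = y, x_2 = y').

Let x_1 = y, x_2 = y'. Then x_1' = x_2 and x_2' = 6x_1 + x_2.
A = [[0,1],[6,1]]; det(A-λI) = λ^2 - λ - 6.
Eigenvalues λ = -2, 3 with eigenvectors (1,-2), (1,3).

y(t) = K_1e^(-2t) + K_2e^(3t)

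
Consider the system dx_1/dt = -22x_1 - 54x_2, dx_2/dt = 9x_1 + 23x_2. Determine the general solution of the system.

x_1(t) = -3c_1e^(-4t) + 2c_2e^(5t), x_2(t) = c_1e^(-4t) - c_2e^(5t)

Coefficient matrix A = [[-22, -54], [9, 23]].
Characteristic polynomial det(A - λI) = λ^2 - λ - 20 = 0.
Eigenvalues λ = -4, 5.
For λ=-4: (A-λI) row 1 is [-18, -54], so an eigenvector is (-3, 1).
For λ=5: (A-λI) row 1 is [-27, -54], so an eigenvector is (2, -1).
General solution: c_1e^(-4t)(-3,1) + c_2e^(5t)(2,-1).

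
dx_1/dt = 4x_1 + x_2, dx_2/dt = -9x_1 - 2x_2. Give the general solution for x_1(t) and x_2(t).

x_1(t) = -C_1e^(t) - C_2te^(t) - C_2e^(t), x_2(t) = 3C_1e^(t) + 3C_2te^(t) + 2C_2e^(t)

Coefficient matrix A = [[4, 1], [-9, -2]].
Characteristic polynomial det(A - λI) = λ^2 - 2λ + 1 = 0.
Single eigenvalue λ = 1 with algebraic multiplicity 2.
Eigenvector v = (-1,3); generalized eigenvector w with (A-λI)w=v is (-1,2).
General solution: e^(t)[C_1·v + C_2·(t·v + w)].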